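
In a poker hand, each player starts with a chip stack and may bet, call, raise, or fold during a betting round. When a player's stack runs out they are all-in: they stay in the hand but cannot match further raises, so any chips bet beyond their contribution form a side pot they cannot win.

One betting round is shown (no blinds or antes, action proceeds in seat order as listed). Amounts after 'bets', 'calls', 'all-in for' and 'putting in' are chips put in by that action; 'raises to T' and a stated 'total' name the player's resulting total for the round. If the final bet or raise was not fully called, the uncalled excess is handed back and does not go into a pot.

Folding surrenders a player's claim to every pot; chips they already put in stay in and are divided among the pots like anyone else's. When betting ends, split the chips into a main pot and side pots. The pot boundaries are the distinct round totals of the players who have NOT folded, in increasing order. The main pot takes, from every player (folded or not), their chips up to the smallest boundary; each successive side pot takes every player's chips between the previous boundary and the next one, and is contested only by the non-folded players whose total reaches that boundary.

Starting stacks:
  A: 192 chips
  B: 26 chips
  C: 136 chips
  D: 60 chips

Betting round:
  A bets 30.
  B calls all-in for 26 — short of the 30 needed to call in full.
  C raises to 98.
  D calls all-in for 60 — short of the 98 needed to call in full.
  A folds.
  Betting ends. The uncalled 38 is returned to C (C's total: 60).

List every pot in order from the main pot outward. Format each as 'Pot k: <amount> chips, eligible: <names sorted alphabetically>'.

Pot 1: 104 chips, eligible: B, C, D
Pot 2: 72 chips, eligible: C, D

Derivation:
Contributions (after 38 returned to C): A=30, B=26, C=60, D=60
Folded: A
Pot levels (distinct totals of non-folded players): 26, 60
Layer 1-26: 26 each from A, B, C, D = 26*4 = 104 chips; eligible B, C, D
Layer 27-60: A 4 + C 34 + D 34 = 72 chips; eligible C, D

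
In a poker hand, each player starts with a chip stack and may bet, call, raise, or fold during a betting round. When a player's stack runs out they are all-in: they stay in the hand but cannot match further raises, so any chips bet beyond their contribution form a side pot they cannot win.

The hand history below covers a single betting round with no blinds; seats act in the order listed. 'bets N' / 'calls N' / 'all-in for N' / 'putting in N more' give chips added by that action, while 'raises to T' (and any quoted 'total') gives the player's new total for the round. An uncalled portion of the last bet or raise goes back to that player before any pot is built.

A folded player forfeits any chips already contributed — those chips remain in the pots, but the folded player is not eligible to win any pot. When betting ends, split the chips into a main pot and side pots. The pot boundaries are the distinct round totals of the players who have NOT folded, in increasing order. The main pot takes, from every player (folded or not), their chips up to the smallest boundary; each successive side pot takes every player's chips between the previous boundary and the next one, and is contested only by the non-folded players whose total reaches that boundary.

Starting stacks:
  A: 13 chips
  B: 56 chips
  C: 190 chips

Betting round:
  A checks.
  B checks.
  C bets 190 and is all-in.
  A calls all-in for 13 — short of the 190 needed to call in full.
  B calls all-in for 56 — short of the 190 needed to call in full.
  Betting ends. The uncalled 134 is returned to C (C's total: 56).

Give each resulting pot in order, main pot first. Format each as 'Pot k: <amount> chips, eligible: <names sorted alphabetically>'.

Contributions (after 134 returned to C): A=13, B=56, C=56
Pot levels (distinct totals of non-folded players): 13, 56
Layer 1-13: 13 each from A, B, C = 13*3 = 39 chips; eligible A, B, C
Layer 14-56: 43 each from B, C = 43*2 = 86 chips; eligible B, C

Pot 1: 39 chips, eligible: A, B, C
Pot 2: 86 chips, eligible: B, C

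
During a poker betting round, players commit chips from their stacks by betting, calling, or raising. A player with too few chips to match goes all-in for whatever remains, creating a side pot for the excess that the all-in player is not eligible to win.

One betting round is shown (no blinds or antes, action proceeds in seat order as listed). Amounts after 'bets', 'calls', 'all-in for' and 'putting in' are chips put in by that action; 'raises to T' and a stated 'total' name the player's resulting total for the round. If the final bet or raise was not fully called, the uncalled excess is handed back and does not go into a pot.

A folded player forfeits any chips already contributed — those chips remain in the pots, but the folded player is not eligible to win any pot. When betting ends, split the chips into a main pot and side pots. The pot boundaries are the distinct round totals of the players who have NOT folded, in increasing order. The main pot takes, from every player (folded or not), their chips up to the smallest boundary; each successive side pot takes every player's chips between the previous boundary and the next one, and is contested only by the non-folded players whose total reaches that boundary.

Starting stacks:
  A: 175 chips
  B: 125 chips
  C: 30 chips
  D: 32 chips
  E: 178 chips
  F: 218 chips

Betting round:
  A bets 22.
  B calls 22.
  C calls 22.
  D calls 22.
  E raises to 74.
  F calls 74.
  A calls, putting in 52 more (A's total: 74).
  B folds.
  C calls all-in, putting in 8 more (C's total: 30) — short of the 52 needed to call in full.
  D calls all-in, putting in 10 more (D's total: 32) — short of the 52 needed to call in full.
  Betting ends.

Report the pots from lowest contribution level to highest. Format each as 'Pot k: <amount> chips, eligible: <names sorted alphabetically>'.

Pot 1: 172 chips, eligible: A, C, D, E, F
Pot 2: 8 chips, eligible: A, D, E, F
Pot 3: 126 chips, eligible: A, E, F

Derivation:
Contributions: A=74, B=22, C=30, D=32, E=74, F=74
Folded: B
Pot levels (distinct totals of non-folded players): 30, 32, 74
Layer 1-30: A 30 + B 22 + C 30 + D 30 + E 30 + F 30 = 172 chips; eligible A, C, D, E, F
Layer 31-32: 2 each from A, D, E, F = 2*4 = 8 chips; eligible A, D, E, F
Layer 33-74: 42 each from A, E, F = 42*3 = 126 chips; eligible A, E, F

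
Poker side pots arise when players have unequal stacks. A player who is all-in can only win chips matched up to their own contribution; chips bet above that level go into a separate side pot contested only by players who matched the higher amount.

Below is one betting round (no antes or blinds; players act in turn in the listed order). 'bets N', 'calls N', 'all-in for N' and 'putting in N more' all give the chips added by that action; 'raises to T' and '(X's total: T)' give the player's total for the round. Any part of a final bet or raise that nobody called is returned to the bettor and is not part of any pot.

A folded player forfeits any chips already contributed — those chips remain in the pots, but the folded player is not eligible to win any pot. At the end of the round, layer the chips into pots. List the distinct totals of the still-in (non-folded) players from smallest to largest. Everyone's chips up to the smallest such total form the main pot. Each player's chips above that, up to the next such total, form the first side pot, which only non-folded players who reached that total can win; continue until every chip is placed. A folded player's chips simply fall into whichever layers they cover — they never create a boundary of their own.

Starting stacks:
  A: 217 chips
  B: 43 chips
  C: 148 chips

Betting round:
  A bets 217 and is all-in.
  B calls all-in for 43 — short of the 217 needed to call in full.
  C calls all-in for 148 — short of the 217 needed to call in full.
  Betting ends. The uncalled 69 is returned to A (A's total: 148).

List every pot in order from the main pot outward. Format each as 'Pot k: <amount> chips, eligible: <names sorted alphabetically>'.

Contributions (after 69 returned to A): A=148, B=43, C=148
Pot levels (distinct totals of non-folded players): 43, 148
Layer 1-43: 43 each from A, B, C = 43*3 = 129 chips; eligible A, B, C
Layer 44-148: 105 each from A, C = 105*2 = 210 chips; eligible A, C

Pot 1: 129 chips, eligible: A, B, C
Pot 2: 210 chips, eligible: A, C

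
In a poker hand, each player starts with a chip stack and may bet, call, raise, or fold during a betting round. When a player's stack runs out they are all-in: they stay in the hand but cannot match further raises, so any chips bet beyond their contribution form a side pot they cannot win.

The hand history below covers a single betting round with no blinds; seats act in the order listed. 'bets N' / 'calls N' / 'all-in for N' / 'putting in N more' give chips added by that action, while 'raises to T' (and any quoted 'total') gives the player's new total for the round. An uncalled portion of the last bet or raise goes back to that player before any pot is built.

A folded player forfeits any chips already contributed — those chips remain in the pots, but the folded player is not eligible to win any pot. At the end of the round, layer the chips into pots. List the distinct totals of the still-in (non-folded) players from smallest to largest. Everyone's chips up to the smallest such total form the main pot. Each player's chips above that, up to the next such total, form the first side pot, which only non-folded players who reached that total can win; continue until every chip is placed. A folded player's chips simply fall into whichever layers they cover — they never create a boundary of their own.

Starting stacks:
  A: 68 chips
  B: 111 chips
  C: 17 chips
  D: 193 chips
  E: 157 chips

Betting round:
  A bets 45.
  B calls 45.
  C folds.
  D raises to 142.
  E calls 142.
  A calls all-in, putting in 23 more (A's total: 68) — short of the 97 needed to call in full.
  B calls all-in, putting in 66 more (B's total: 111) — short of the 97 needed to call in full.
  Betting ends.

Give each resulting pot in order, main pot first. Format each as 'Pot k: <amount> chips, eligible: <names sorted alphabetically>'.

Pot 1: 272 chips, eligible: A, B, D, E
Pot 2: 129 chips, eligible: B, D, E
Pot 3: 62 chips, eligible: D, E

Derivation:
Contributions: A=68, B=111, D=142, E=142
Folded: C
Pot levels (distinct totals of non-folded players): 68, 111, 142
Layer 1-68: 68 each from A, B, D, E = 68*4 = 272 chips; eligible A, B, D, E
Layer 69-111: 43 each from B, D, E = 43*3 = 129 chips; eligible B, D, E
Layer 112-142: 31 each from D, E = 31*2 = 62 chips; eligible D, E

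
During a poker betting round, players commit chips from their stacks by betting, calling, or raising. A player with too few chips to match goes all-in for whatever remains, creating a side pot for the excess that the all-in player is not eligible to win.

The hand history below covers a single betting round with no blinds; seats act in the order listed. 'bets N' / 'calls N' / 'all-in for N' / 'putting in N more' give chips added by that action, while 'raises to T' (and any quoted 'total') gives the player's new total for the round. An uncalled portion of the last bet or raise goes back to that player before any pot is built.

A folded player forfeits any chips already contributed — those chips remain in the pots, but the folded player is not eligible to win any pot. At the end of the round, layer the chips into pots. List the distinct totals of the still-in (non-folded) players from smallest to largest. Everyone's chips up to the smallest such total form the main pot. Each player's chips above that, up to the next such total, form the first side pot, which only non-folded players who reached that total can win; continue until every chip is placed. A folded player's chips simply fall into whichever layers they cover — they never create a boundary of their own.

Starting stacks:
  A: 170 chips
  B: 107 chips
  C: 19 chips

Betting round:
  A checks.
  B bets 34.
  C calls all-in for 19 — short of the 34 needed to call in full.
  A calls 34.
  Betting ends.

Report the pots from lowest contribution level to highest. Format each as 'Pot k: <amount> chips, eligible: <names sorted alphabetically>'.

Pot 1: 57 chips, eligible: A, B, C
Pot 2: 30 chips, eligible: A, B

Derivation:
Contributions: A=34, B=34, C=19
Pot levels (distinct totals of non-folded players): 19, 34
Layer 1-19: 19 each from A, B, C = 19*3 = 57 chips; eligible A, B, C
Layer 20-34: 15 each from A, B = 15*2 = 30 chips; eligible A, B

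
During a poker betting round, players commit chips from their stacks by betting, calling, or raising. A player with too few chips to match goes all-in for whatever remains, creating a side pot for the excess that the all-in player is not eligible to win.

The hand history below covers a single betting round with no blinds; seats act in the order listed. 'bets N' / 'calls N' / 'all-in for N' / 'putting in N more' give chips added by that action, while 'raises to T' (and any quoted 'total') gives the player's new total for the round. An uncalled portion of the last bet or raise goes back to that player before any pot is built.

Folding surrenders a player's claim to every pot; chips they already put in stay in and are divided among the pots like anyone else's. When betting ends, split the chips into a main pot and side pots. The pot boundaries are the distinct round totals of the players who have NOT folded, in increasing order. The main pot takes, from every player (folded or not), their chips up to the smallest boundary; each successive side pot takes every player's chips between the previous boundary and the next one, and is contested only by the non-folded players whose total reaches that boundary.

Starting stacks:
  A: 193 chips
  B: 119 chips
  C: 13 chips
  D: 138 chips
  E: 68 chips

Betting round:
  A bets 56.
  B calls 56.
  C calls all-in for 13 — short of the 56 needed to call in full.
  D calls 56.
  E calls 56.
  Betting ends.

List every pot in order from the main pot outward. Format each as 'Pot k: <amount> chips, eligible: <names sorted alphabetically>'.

Pot 1: 65 chips, eligible: A, B, C, D, E
Pot 2: 172 chips, eligible: A, B, D, E

Derivation:
Contributions: A=56, B=56, C=13, D=56, E=56
Pot levels (distinct totals of non-folded players): 13, 56
Layer 1-13: 13 each from A, B, C, D, E = 13*5 = 65 chips; eligible A, B, C, D, E
Layer 14-56: 43 each from A, B, D, E = 43*4 = 172 chips; eligible A, B, D, E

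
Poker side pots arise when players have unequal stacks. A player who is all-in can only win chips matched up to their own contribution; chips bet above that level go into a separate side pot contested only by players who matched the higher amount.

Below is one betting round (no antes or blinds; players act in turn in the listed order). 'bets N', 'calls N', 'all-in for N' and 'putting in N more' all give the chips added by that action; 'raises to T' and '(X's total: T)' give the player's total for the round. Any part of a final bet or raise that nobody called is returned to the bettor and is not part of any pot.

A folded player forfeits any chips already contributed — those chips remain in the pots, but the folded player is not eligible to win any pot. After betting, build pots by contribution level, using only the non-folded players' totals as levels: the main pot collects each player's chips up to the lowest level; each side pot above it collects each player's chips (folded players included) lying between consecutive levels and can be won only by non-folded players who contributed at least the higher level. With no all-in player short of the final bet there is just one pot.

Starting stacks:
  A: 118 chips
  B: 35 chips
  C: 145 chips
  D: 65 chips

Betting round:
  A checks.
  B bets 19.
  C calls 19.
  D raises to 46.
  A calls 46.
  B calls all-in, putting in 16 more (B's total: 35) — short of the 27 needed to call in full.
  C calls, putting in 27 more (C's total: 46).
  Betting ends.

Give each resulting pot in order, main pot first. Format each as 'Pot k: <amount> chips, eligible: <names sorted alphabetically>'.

Pot 1: 140 chips, eligible: A, B, C, D
Pot 2: 33 chips, eligible: A, C, D

Derivation:
Contributions: A=46, B=35, C=46, D=46
Pot levels (distinct totals of non-folded players): 35, 46
Layer 1-35: 35 each from A, B, C, D = 35*4 = 140 chips; eligible A, B, C, D
Layer 36-46: 11 each from A, C, D = 11*3 = 33 chips; eligible A, C, D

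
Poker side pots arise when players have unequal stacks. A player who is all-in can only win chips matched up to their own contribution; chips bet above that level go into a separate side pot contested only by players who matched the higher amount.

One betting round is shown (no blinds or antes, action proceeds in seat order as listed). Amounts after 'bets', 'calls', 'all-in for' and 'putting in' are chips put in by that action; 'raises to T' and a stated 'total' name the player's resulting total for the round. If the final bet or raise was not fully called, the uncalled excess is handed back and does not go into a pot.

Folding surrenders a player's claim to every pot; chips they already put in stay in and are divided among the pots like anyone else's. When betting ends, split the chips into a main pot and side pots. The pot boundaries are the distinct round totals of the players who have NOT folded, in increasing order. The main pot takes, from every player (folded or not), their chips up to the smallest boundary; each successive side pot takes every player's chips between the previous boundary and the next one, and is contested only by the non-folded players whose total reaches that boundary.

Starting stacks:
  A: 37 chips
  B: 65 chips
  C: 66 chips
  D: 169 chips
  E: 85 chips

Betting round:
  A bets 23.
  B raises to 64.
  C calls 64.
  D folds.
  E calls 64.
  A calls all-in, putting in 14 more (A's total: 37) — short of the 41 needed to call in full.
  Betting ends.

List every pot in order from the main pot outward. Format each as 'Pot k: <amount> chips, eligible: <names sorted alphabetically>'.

Contributions: A=37, B=64, C=64, E=64
Folded: D
Pot levels (distinct totals of non-folded players): 37, 64
Layer 1-37: 37 each from A, B, C, E = 37*4 = 148 chips; eligible A, B, C, E
Layer 38-64: 27 each from B, C, E = 27*3 = 81 chips; eligible B, C, E

Pot 1: 148 chips, eligible: A, B, C, E
Pot 2: 81 chips, eligible: B, C, E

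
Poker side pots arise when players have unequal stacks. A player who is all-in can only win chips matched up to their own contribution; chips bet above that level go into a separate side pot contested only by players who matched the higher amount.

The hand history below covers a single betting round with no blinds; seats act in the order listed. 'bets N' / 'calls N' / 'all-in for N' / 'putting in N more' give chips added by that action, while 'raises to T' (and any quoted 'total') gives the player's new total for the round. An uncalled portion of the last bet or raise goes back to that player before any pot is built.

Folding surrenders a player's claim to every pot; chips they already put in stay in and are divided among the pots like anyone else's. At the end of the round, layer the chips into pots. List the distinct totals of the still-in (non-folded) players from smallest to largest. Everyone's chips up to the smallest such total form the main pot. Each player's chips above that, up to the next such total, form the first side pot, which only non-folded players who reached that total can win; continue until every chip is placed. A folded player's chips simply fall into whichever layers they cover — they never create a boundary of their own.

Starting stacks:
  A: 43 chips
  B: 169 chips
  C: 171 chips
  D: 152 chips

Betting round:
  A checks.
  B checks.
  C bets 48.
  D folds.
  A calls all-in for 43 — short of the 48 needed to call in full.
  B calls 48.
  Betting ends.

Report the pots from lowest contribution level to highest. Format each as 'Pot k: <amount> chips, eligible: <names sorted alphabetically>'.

Contributions: A=43, B=48, C=48
Folded: D
Pot levels (distinct totals of non-folded players): 43, 48
Layer 1-43: 43 each from A, B, C = 43*3 = 129 chips; eligible A, B, C
Layer 44-48: 5 each from B, C = 5*2 = 10 chips; eligible B, C

Pot 1: 129 chips, eligible: A, B, C
Pot 2: 10 chips, eligible: B, C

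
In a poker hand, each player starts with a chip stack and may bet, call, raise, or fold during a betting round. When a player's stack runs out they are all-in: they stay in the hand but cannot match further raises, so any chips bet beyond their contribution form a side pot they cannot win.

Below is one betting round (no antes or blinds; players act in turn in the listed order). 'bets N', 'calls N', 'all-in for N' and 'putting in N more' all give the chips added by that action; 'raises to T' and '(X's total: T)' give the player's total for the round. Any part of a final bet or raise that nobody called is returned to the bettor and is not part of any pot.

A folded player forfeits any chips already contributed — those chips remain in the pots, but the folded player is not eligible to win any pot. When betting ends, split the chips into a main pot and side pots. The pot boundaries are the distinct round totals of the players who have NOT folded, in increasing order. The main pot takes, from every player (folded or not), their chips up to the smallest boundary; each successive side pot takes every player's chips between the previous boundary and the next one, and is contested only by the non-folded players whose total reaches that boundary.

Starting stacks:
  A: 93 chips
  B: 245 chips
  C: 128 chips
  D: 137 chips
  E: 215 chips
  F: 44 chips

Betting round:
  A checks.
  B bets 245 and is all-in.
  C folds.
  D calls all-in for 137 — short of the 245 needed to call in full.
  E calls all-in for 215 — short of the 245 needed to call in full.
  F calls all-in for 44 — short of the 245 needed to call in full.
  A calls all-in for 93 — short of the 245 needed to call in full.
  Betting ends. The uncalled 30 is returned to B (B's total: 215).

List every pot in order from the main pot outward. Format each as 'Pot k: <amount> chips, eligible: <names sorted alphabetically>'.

Pot 1: 220 chips, eligible: A, B, D, E, F
Pot 2: 196 chips, eligible: A, B, D, E
Pot 3: 132 chips, eligible: B, D, E
Pot 4: 156 chips, eligible: B, E

Derivation:
Contributions (after 30 returned to B): A=93, B=215, D=137, E=215, F=44
Folded: C
Pot levels (distinct totals of non-folded players): 44, 93, 137, 215
Layer 1-44: 44 each from A, B, D, E, F = 44*5 = 220 chips; eligible A, B, D, E, F
Layer 45-93: 49 each from A, B, D, E = 49*4 = 196 chips; eligible A, B, D, E
Layer 94-137: 44 each from B, D, E = 44*3 = 132 chips; eligible B, D, E
Layer 138-215: 78 each from B, E = 78*2 = 156 chips; eligible B, E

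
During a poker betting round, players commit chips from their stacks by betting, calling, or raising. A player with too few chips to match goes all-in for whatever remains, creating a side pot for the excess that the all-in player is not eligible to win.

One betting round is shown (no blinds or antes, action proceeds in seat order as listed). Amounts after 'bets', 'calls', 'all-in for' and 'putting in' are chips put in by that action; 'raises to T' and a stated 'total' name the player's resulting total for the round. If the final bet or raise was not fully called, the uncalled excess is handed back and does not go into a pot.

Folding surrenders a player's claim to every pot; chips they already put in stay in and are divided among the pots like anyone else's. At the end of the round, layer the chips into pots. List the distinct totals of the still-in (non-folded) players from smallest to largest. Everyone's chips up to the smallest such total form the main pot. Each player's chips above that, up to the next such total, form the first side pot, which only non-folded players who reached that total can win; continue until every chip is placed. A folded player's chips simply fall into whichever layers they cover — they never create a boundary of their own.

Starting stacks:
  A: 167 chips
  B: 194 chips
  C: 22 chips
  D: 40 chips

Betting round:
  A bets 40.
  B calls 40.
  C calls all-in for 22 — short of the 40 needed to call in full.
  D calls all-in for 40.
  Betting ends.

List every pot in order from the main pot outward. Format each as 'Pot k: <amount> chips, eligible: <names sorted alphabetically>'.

Pot 1: 88 chips, eligible: A, B, C, D
Pot 2: 54 chips, eligible: A, B, D

Derivation:
Contributions: A=40, B=40, C=22, D=40
Pot levels (distinct totals of non-folded players): 22, 40
Layer 1-22: 22 each from A, B, C, D = 22*4 = 88 chips; eligible A, B, C, D
Layer 23-40: 18 each from A, B, D = 18*3 = 54 chips; eligible A, B, D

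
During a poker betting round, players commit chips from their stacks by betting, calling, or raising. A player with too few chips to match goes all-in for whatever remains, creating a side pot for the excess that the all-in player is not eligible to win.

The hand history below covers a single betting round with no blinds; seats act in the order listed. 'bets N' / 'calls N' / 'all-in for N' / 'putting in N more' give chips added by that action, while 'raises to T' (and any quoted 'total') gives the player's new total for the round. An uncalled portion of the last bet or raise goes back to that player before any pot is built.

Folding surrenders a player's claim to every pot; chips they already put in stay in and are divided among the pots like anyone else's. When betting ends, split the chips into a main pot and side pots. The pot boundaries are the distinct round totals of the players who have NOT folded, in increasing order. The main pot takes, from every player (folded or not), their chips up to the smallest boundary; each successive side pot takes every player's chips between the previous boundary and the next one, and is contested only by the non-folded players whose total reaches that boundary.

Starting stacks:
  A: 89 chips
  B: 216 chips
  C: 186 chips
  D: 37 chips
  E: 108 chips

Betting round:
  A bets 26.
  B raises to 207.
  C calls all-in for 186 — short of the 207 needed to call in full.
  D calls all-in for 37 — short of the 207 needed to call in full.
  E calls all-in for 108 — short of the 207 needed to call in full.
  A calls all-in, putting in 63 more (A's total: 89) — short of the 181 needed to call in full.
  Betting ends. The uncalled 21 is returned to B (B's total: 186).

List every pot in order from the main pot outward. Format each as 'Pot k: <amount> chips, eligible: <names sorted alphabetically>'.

Contributions (after 21 returned to B): A=89, B=186, C=186, D=37, E=108
Pot levels (distinct totals of non-folded players): 37, 89, 108, 186
Layer 1-37: 37 each from A, B, C, D, E = 37*5 = 185 chips; eligible A, B, C, D, E
Layer 38-89: 52 each from A, B, C, E = 52*4 = 208 chips; eligible A, B, C, E
Layer 90-108: 19 each from B, C, E = 19*3 = 57 chips; eligible B, C, E
Layer 109-186: 78 each from B, C = 78*2 = 156 chips; eligible B, C

Pot 1: 185 chips, eligible: A, B, C, D, E
Pot 2: 208 chips, eligible: A, B, C, E
Pot 3: 57 chips, eligible: B, C, E
Pot 4: 156 chips, eligible: B, C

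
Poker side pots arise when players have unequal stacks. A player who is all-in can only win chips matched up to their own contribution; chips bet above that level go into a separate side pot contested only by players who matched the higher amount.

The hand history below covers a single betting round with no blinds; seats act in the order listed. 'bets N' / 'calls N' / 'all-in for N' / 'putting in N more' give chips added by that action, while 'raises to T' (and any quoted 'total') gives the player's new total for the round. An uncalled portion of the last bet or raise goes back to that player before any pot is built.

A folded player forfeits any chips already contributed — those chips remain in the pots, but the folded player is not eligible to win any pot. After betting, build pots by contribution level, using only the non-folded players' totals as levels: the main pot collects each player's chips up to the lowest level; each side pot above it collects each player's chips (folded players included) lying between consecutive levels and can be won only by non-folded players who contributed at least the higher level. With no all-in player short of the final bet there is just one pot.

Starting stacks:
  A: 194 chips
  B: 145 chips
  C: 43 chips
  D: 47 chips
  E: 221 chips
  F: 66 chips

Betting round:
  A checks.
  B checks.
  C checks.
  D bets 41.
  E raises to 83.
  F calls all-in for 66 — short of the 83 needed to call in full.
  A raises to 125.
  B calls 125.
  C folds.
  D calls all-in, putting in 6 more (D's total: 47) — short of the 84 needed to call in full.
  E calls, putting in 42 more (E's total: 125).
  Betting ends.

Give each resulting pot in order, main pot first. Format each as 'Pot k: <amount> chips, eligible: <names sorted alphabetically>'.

Contributions: A=125, B=125, D=47, E=125, F=66
Folded: C
Pot levels (distinct totals of non-folded players): 47, 66, 125
Layer 1-47: 47 each from A, B, D, E, F = 47*5 = 235 chips; eligible A, B, D, E, F
Layer 48-66: 19 each from A, B, E, F = 19*4 = 76 chips; eligible A, B, E, F
Layer 67-125: 59 each from A, B, E = 59*3 = 177 chips; eligible A, B, E

Pot 1: 235 chips, eligible: A, B, D, E, F
Pot 2: 76 chips, eligible: A, B, E, F
Pot 3: 177 chips, eligible: A, B, E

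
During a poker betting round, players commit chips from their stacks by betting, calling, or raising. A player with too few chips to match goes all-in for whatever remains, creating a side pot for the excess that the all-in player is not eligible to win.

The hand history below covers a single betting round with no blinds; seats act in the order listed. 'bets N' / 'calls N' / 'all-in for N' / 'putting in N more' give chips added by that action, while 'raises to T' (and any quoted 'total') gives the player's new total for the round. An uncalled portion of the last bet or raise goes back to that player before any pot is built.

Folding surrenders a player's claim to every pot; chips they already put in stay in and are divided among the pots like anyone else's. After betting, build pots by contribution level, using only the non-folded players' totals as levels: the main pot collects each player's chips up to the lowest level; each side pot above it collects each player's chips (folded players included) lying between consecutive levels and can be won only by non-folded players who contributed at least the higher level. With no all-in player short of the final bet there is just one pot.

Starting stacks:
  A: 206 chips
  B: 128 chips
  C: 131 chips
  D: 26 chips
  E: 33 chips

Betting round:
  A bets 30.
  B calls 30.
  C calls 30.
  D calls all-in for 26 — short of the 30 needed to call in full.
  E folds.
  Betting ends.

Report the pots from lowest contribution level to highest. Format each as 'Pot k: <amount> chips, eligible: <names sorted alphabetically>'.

Contributions: A=30, B=30, C=30, D=26
Folded: E
Pot levels (distinct totals of non-folded players): 26, 30
Layer 1-26: 26 each from A, B, C, D = 26*4 = 104 chips; eligible A, B, C, D
Layer 27-30: 4 each from A, B, C = 4*3 = 12 chips; eligible A, B, C

Pot 1: 104 chips, eligible: A, B, C, D
Pot 2: 12 chips, eligible: A, B, C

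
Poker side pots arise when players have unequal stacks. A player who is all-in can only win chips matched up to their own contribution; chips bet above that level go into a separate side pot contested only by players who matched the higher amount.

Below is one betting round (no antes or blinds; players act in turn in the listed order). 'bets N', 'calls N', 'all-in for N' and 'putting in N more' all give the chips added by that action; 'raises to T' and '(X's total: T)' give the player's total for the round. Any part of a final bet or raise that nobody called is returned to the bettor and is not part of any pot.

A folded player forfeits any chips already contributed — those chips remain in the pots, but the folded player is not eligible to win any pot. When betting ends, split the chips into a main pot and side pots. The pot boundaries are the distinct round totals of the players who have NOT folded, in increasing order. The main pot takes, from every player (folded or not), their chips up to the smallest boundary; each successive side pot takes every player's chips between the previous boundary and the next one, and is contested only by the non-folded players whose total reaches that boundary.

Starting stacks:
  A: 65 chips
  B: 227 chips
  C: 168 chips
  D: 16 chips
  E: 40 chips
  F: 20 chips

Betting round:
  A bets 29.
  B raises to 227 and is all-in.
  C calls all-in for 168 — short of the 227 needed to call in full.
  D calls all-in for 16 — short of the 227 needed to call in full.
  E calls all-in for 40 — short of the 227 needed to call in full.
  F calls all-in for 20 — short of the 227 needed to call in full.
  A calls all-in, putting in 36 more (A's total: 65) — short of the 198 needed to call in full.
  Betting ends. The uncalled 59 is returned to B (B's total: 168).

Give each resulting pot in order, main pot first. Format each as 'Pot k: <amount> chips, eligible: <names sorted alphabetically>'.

Contributions (after 59 returned to B): A=65, B=168, C=168, D=16, E=40, F=20
Pot levels (distinct totals of non-folded players): 16, 20, 40, 65, 168
Layer 1-16: 16 each from A, B, C, D, E, F = 16*6 = 96 chips; eligible A, B, C, D, E, F
Layer 17-20: 4 each from A, B, C, E, F = 4*5 = 20 chips; eligible A, B, C, E, F
Layer 21-40: 20 each from A, B, C, E = 20*4 = 80 chips; eligible A, B, C, E
Layer 41-65: 25 each from A, B, C = 25*3 = 75 chips; eligible A, B, C
Layer 66-168: 103 each from B, C = 103*2 = 206 chips; eligible B, C

Pot 1: 96 chips, eligible: A, B, C, D, E, F
Pot 2: 20 chips, eligible: A, B, C, E, F
Pot 3: 80 chips, eligible: A, B, C, E
Pot 4: 75 chips, eligible: A, B, C
Pot 5: 206 chips, eligible: B, C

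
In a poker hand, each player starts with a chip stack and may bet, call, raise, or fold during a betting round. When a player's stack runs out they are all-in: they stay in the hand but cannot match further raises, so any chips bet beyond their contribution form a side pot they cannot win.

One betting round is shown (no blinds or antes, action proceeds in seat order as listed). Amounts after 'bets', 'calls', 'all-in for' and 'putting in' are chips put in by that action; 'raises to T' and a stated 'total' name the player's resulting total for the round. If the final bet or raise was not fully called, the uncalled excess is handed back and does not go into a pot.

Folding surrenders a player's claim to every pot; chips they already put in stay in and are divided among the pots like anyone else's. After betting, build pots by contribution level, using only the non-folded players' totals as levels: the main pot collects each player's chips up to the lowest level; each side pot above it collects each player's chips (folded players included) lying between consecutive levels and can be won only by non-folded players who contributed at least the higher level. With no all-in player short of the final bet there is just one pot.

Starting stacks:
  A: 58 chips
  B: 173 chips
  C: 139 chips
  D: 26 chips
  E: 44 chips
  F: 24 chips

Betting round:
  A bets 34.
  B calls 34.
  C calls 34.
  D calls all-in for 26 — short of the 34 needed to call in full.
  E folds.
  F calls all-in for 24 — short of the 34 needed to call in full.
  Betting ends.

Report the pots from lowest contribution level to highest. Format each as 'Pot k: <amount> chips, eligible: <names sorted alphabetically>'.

Contributions: A=34, B=34, C=34, D=26, F=24
Folded: E
Pot levels (distinct totals of non-folded players): 24, 26, 34
Layer 1-24: 24 each from A, B, C, D, F = 24*5 = 120 chips; eligible A, B, C, D, F
Layer 25-26: 2 each from A, B, C, D = 2*4 = 8 chips; eligible A, B, C, D
Layer 27-34: 8 each from A, B, C = 8*3 = 24 chips; eligible A, B, C

Pot 1: 120 chips, eligible: A, B, C, D, F
Pot 2: 8 chips, eligible: A, B, C, D
Pot 3: 24 chips, eligible: A, B, C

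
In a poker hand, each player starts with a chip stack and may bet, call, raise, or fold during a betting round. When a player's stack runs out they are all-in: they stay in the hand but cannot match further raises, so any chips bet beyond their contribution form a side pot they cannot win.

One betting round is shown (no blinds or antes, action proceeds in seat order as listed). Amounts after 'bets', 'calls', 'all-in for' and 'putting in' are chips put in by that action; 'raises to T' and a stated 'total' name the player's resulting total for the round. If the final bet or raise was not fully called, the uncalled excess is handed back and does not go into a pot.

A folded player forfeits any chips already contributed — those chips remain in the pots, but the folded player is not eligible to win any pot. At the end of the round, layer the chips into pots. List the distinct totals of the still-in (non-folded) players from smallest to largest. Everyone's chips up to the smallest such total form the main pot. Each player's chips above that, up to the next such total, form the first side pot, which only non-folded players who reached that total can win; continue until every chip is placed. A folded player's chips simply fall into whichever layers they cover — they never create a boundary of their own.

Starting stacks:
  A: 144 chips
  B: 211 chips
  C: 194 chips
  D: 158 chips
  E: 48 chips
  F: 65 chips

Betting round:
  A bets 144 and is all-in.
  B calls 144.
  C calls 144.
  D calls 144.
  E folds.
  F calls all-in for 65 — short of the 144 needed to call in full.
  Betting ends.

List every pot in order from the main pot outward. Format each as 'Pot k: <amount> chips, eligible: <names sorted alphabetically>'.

Contributions: A=144, B=144, C=144, D=144, F=65
Folded: E
Pot levels (distinct totals of non-folded players): 65, 144
Layer 1-65: 65 each from A, B, C, D, F = 65*5 = 325 chips; eligible A, B, C, D, F
Layer 66-144: 79 each from A, B, C, D = 79*4 = 316 chips; eligible A, B, C, D

Pot 1: 325 chips, eligible: A, B, C, D, F
Pot 2: 316 chips, eligible: A, B, C, D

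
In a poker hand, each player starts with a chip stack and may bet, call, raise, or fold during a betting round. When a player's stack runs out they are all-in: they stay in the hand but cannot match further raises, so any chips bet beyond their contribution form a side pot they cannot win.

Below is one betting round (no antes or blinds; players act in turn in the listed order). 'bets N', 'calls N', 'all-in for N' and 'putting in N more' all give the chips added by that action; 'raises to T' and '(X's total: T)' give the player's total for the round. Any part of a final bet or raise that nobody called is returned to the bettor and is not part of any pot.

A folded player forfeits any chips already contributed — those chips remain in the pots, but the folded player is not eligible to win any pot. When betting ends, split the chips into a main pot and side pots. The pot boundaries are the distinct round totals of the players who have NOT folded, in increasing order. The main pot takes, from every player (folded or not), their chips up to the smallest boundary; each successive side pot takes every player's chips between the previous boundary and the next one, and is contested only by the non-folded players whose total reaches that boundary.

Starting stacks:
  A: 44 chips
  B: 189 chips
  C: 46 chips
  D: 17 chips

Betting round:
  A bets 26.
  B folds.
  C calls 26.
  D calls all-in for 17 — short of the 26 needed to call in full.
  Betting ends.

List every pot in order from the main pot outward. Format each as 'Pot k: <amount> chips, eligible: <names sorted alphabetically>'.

Pot 1: 51 chips, eligible: A, C, D
Pot 2: 18 chips, eligible: A, C

Derivation:
Contributions: A=26, C=26, D=17
Folded: B
Pot levels (distinct totals of non-folded players): 17, 26
Layer 1-17: 17 each from A, C, D = 17*3 = 51 chips; eligible A, C, D
Layer 18-26: 9 each from A, C = 9*2 = 18 chips; eligible A, C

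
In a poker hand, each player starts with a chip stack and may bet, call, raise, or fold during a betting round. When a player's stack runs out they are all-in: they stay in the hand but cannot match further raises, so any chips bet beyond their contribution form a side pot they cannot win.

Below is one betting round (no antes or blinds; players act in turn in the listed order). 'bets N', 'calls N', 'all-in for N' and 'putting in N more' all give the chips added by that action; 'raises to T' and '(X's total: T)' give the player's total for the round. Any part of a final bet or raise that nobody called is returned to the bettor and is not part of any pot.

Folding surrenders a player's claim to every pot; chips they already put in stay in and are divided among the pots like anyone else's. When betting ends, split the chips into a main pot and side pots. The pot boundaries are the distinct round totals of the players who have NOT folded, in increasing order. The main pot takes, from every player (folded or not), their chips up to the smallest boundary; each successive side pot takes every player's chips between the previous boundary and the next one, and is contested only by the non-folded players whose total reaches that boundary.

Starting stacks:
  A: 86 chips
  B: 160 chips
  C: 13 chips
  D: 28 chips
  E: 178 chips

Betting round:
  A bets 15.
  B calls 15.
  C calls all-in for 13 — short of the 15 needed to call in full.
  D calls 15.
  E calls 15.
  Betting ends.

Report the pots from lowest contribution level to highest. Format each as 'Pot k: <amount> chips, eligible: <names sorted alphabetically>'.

Contributions: A=15, B=15, C=13, D=15, E=15
Pot levels (distinct totals of non-folded players): 13, 15
Layer 1-13: 13 each from A, B, C, D, E = 13*5 = 65 chips; eligible A, B, C, D, E
Layer 14-15: 2 each from A, B, D, E = 2*4 = 8 chips; eligible A, B, D, E

Pot 1: 65 chips, eligible: A, B, C, D, E
Pot 2: 8 chips, eligible: A, B, D, E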